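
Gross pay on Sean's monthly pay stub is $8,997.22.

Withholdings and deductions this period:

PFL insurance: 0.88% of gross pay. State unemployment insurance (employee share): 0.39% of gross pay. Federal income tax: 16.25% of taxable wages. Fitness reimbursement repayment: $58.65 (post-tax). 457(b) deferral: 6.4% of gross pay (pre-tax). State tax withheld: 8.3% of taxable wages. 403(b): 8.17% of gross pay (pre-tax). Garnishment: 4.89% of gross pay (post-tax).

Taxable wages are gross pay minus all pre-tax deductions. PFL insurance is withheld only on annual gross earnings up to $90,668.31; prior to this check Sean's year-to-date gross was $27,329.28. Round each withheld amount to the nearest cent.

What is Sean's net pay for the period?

457(b) deferral: $8,997.22 × 0.064 = $575.82
403(b): $8,997.22 × 0.0817 = $735.07
Pre-tax total = $575.82 + $735.07 = $1,310.89
Taxable wages = $8,997.22 − $1,310.89 = $7,686.33
State tax withheld: $7,686.33 × 0.083 = $637.97
Federal income tax: $7,686.33 × 0.1625 = $1,249.03
PFL insurance: cap not yet reached, full $8,997.22 is subject → $8,997.22 × 0.0088 = $79.18
State unemployment insurance (employee share): $8,997.22 × 0.0039 = $35.09
Garnishment: $8,997.22 × 0.0489 = $439.96
Fitness reimbursement repayment: $58.65
Total deductions = $575.82 + $735.07 + $637.97 + $1,249.03 + $79.18 + $35.09 + $439.96 + $58.65 = $3,810.77
Net pay = $8,997.22 − $3,810.77 = $5,186.45

$5,186.45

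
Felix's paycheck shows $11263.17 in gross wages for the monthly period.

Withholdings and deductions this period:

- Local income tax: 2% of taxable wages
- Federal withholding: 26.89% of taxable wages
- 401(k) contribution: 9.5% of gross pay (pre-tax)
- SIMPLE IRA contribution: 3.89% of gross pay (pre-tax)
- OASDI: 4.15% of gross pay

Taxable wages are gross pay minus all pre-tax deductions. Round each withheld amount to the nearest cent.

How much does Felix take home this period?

401(k) contribution: $11263.17 × 0.095 = $1070.00
SIMPLE IRA contribution: $11263.17 × 0.0389 = $438.14
Pre-tax total = $1070.00 + $438.14 = $1508.14
Taxable wages = $11263.17 − $1508.14 = $9755.03
Federal withholding: $9755.03 × 0.2689 = $2623.13
Local income tax: $9755.03 × 0.02 = $195.10
OASDI: $11263.17 × 0.0415 = $467.42
Total deductions = $1070.00 + $438.14 + $2623.13 + $195.10 + $467.42 = $4793.79
Net pay = $11263.17 − $4793.79 = $6469.38

$6469.38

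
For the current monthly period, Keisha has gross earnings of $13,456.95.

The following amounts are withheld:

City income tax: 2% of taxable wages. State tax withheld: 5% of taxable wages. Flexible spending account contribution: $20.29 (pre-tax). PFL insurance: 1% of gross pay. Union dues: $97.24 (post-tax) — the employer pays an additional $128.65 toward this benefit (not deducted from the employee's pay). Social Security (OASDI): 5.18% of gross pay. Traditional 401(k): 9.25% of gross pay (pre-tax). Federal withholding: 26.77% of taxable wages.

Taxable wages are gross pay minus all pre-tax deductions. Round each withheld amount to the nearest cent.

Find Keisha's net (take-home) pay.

$7,145.81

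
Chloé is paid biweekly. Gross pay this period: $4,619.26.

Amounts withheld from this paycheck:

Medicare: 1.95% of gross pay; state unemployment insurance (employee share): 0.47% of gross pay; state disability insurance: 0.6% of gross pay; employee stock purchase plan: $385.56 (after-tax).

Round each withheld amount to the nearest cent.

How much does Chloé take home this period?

State disability insurance: $4,619.26 × 0.006 = $27.72
State unemployment insurance (employee share): $4,619.26 × 0.0047 = $21.71
Medicare: $4,619.26 × 0.0195 = $90.08
Employee stock purchase plan: $385.56
Total deductions = $27.72 + $21.71 + $90.08 + $385.56 = $525.07
Net pay = $4,619.26 − $525.07 = $4,094.19

$4,094.19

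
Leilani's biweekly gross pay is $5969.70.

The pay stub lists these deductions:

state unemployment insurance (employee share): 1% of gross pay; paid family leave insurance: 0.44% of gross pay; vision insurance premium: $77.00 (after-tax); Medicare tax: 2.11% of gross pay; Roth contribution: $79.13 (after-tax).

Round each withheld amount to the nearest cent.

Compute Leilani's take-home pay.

$5601.64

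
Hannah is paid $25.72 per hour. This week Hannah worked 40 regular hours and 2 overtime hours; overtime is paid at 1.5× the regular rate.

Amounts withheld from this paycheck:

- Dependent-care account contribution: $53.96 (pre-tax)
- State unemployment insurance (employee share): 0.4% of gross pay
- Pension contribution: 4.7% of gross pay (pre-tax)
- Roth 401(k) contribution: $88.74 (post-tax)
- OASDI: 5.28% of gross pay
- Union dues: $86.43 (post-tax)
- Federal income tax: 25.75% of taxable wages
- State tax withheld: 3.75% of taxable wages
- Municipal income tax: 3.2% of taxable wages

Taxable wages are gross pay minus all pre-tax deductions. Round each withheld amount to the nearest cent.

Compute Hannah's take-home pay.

$435.03

Regular pay: 40 × $25.72 = $1,028.80
Overtime pay: 2 × $25.72 × 1.5 = $77.16
Gross pay = $1,028.80 + $77.16 = $1,105.96
Pension contribution: $1,105.96 × 0.047 = $51.98
Dependent-care account contribution: $53.96
Pre-tax total = $51.98 + $53.96 = $105.94
Taxable wages = $1,105.96 − $105.94 = $1,000.02
Municipal income tax: $1,000.02 × 0.032 = $32.00
State tax withheld: $1,000.02 × 0.0375 = $37.50
Federal income tax: $1,000.02 × 0.2575 = $257.51
State unemployment insurance (employee share): $1,105.96 × 0.004 = $4.42
OASDI: $1,105.96 × 0.0528 = $58.39
Roth 401(k) contribution: $88.74
Union dues: $86.43
Total deductions = $51.98 + $53.96 + $32.00 + $37.50 + $257.51 + $4.42 + $58.39 + $88.74 + $86.43 = $670.93
Net pay = $1,105.96 − $670.93 = $435.03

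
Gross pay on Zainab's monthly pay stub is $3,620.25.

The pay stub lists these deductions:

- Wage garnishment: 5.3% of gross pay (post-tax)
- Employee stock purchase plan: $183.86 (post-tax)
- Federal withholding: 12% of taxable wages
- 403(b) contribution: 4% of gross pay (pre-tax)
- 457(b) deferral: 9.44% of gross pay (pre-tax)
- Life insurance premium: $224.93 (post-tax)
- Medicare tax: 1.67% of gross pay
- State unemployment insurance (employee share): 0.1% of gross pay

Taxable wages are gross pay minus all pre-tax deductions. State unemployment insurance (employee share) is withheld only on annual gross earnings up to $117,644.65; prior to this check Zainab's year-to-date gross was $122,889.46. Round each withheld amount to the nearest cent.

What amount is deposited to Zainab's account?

403(b) contribution: $3,620.25 × 0.04 = $144.81
457(b) deferral: $3,620.25 × 0.0944 = $341.75
Pre-tax total = $144.81 + $341.75 = $486.56
Taxable wages = $3,620.25 − $486.56 = $3,133.69
Federal withholding: $3,133.69 × 0.12 = $376.04
Medicare tax: $3,620.25 × 0.0167 = $60.46
State unemployment insurance (employee share): annual cap $117,644.65 already reached (YTD $122,889.46), so $0.00
Wage garnishment: $3,620.25 × 0.053 = $191.87
Employee stock purchase plan: $183.86
Life insurance premium: $224.93
Total deductions = $144.81 + $341.75 + $376.04 + $60.46 + $0.00 + $191.87 + $183.86 + $224.93 = $1,523.72
Net pay = $3,620.25 − $1,523.72 = $2,096.53

$2,096.53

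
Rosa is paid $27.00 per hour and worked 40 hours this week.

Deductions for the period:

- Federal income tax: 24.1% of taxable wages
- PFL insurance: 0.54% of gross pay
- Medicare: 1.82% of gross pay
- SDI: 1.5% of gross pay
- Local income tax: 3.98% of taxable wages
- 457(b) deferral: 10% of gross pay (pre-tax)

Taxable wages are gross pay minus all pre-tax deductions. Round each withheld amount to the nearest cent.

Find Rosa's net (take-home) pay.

$657.37

Gross pay: 40 × $27.00 = $1080.00
457(b) deferral: $1080.00 × 0.1 = $108.00
Taxable wages = $1080.00 − $108.00 = $972.00
Local income tax: $972.00 × 0.0398 = $38.69
Federal income tax: $972.00 × 0.241 = $234.25
SDI: $1080.00 × 0.015 = $16.20
Medicare: $1080.00 × 0.0182 = $19.66
PFL insurance: $1080.00 × 0.0054 = $5.83
Total deductions = $108.00 + $38.69 + $234.25 + $16.20 + $19.66 + $5.83 = $422.63
Net pay = $1080.00 − $422.63 = $657.37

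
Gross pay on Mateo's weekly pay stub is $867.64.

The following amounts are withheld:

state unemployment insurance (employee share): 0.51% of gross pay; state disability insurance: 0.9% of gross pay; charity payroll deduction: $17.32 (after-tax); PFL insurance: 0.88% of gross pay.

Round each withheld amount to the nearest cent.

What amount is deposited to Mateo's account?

$830.45

State disability insurance: $867.64 × 0.009 = $7.81
State unemployment insurance (employee share): $867.64 × 0.0051 = $4.42
PFL insurance: $867.64 × 0.0088 = $7.64
Charity payroll deduction: $17.32
Total deductions = $7.81 + $4.42 + $7.64 + $17.32 = $37.19
Net pay = $867.64 − $37.19 = $830.45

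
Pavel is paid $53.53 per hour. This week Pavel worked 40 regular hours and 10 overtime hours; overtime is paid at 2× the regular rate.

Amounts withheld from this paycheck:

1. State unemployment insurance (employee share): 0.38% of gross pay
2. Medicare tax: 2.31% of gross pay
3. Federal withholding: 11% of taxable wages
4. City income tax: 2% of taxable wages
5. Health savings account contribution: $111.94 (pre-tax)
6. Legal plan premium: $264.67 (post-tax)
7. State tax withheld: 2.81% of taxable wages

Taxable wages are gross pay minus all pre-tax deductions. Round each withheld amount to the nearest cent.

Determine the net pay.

Regular pay: 40 × $53.53 = $2141.20
Overtime pay: 10 × $53.53 × 2 = $1070.60
Gross pay = $2141.20 + $1070.60 = $3211.80
Health savings account contribution: $111.94
Taxable wages = $3211.80 − $111.94 = $3099.86
Federal withholding: $3099.86 × 0.11 = $340.98
State tax withheld: $3099.86 × 0.0281 = $87.11
City income tax: $3099.86 × 0.02 = $62.00
State unemployment insurance (employee share): $3211.80 × 0.0038 = $12.20
Medicare tax: $3211.80 × 0.0231 = $74.19
Legal plan premium: $264.67
Total deductions = $111.94 + $340.98 + $87.11 + $62.00 + $12.20 + $74.19 + $264.67 = $953.09
Net pay = $3211.80 − $953.09 = $2258.71

$2258.71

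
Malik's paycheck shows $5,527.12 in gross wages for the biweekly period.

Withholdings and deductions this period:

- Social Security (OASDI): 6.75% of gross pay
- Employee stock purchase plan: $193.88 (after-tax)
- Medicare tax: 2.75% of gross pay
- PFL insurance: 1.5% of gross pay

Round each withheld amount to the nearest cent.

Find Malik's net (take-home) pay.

$4,725.25

Medicare tax: $5,527.12 × 0.0275 = $152.00
PFL insurance: $5,527.12 × 0.015 = $82.91
Social Security (OASDI): $5,527.12 × 0.0675 = $373.08
Employee stock purchase plan: $193.88
Total deductions = $152.00 + $82.91 + $373.08 + $193.88 = $801.87
Net pay = $5,527.12 − $801.87 = $4,725.25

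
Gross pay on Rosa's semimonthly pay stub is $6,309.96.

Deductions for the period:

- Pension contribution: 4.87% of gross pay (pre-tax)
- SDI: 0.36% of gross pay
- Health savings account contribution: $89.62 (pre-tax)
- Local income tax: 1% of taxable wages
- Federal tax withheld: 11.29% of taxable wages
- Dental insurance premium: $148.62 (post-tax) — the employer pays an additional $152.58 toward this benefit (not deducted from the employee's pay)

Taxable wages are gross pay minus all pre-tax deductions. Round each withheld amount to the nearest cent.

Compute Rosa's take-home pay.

$5,014.99

Health savings account contribution: $89.62
Pension contribution: $6,309.96 × 0.0487 = $307.30
Pre-tax total = $89.62 + $307.30 = $396.92
Taxable wages = $6,309.96 − $396.92 = $5,913.04
Local income tax: $5,913.04 × 0.01 = $59.13
Federal tax withheld: $5,913.04 × 0.1129 = $667.58
SDI: $6,309.96 × 0.0036 = $22.72
Dental insurance premium: $148.62
(Employer's $152.58 toward dental insurance premium is not withheld from the employee.)
Total deductions = $89.62 + $307.30 + $59.13 + $667.58 + $22.72 + $148.62 = $1,294.97
Net pay = $6,309.96 − $1,294.97 = $5,014.99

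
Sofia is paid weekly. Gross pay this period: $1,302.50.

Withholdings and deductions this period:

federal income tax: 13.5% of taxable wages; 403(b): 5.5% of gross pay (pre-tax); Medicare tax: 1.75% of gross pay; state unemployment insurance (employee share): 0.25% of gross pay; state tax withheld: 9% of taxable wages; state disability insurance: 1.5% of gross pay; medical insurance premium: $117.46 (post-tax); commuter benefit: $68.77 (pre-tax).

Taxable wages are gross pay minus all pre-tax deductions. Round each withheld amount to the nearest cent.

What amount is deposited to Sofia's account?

Commuter benefit: $68.77
403(b): $1,302.50 × 0.055 = $71.64
Pre-tax total = $68.77 + $71.64 = $140.41
Taxable wages = $1,302.50 − $140.41 = $1,162.09
State tax withheld: $1,162.09 × 0.09 = $104.59
Federal income tax: $1,162.09 × 0.135 = $156.88
State unemployment insurance (employee share): $1,302.50 × 0.0025 = $3.26
State disability insurance: $1,302.50 × 0.015 = $19.54
Medicare tax: $1,302.50 × 0.0175 = $22.79
Medical insurance premium: $117.46
Total deductions = $68.77 + $71.64 + $104.59 + $156.88 + $3.26 + $19.54 + $22.79 + $117.46 = $564.93
Net pay = $1,302.50 − $564.93 = $737.57

$737.57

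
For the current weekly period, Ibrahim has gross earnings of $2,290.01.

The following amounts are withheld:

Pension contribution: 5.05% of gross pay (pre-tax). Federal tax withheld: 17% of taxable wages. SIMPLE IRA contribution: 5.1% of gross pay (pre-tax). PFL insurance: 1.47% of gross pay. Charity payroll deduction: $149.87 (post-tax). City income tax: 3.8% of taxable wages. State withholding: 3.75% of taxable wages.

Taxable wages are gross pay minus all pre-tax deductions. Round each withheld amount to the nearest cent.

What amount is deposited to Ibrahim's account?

$1,368.90

Pension contribution: $2,290.01 × 0.0505 = $115.65
SIMPLE IRA contribution: $2,290.01 × 0.051 = $116.79
Pre-tax total = $115.65 + $116.79 = $232.44
Taxable wages = $2,290.01 − $232.44 = $2,057.57
Federal tax withheld: $2,057.57 × 0.17 = $349.79
City income tax: $2,057.57 × 0.038 = $78.19
State withholding: $2,057.57 × 0.0375 = $77.16
PFL insurance: $2,290.01 × 0.0147 = $33.66
Charity payroll deduction: $149.87
Total deductions = $115.65 + $116.79 + $349.79 + $78.19 + $77.16 + $33.66 + $149.87 = $921.11
Net pay = $2,290.01 − $921.11 = $1,368.90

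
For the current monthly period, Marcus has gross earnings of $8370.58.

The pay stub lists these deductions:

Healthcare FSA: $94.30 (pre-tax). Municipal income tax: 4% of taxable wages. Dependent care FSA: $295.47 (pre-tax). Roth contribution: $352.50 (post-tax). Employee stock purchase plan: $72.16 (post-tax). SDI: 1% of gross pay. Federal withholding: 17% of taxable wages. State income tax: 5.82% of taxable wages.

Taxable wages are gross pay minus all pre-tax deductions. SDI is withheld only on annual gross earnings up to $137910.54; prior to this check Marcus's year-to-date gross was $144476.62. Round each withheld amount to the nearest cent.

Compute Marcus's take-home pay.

Dependent care FSA: $295.47
Healthcare FSA: $94.30
Pre-tax total = $295.47 + $94.30 = $389.77
Taxable wages = $8370.58 − $389.77 = $7980.81
Municipal income tax: $7980.81 × 0.04 = $319.23
Federal withholding: $7980.81 × 0.17 = $1356.74
State income tax: $7980.81 × 0.0582 = $464.48
SDI: annual cap $137910.54 already reached (YTD $144476.62), so $0.00
Roth contribution: $352.50
Employee stock purchase plan: $72.16
Total deductions = $295.47 + $94.30 + $319.23 + $1356.74 + $464.48 + $0.00 + $352.50 + $72.16 = $2954.88
Net pay = $8370.58 − $2954.88 = $5415.70

$5415.70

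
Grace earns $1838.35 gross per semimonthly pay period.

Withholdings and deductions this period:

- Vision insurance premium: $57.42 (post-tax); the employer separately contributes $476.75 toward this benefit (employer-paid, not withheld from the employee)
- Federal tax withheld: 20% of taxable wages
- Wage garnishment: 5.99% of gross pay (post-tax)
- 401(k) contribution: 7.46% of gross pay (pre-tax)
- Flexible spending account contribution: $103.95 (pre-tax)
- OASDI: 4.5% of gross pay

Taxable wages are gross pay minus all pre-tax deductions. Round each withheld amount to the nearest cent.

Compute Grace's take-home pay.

$1027.54

Flexible spending account contribution: $103.95
401(k) contribution: $1838.35 × 0.0746 = $137.14
Pre-tax total = $103.95 + $137.14 = $241.09
Taxable wages = $1838.35 − $241.09 = $1597.26
Federal tax withheld: $1597.26 × 0.2 = $319.45
OASDI: $1838.35 × 0.045 = $82.73
Vision insurance premium: $57.42
Wage garnishment: $1838.35 × 0.0599 = $110.12
(Employer's $476.75 toward vision insurance premium is not withheld from the employee.)
Total deductions = $103.95 + $137.14 + $319.45 + $82.73 + $57.42 + $110.12 = $810.81
Net pay = $1838.35 − $810.81 = $1027.54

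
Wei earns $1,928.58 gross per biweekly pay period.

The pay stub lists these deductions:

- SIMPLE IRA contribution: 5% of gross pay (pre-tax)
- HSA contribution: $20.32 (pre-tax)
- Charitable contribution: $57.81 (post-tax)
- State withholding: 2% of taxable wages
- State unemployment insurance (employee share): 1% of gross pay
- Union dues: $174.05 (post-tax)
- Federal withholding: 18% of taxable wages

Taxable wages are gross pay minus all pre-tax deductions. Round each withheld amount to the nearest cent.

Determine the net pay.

$1,198.31

SIMPLE IRA contribution: $1,928.58 × 0.05 = $96.43
HSA contribution: $20.32
Pre-tax total = $96.43 + $20.32 = $116.75
Taxable wages = $1,928.58 − $116.75 = $1,811.83
Federal withholding: $1,811.83 × 0.18 = $326.13
State withholding: $1,811.83 × 0.02 = $36.24
State unemployment insurance (employee share): $1,928.58 × 0.01 = $19.29
Union dues: $174.05
Charitable contribution: $57.81
Total deductions = $96.43 + $20.32 + $326.13 + $36.24 + $19.29 + $174.05 + $57.81 = $730.27
Net pay = $1,928.58 − $730.27 = $1,198.31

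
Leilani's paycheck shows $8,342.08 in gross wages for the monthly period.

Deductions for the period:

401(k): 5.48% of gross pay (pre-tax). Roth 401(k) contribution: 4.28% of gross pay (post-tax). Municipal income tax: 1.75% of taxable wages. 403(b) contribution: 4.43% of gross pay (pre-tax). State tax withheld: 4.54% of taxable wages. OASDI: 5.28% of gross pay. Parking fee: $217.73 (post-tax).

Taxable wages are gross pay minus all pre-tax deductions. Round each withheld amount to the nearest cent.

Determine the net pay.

401(k): $8,342.08 × 0.0548 = $457.15
403(b) contribution: $8,342.08 × 0.0443 = $369.55
Pre-tax total = $457.15 + $369.55 = $826.70
Taxable wages = $8,342.08 − $826.70 = $7,515.38
Municipal income tax: $7,515.38 × 0.0175 = $131.52
State tax withheld: $7,515.38 × 0.0454 = $341.20
OASDI: $8,342.08 × 0.0528 = $440.46
Roth 401(k) contribution: $8,342.08 × 0.0428 = $357.04
Parking fee: $217.73
Total deductions = $457.15 + $369.55 + $131.52 + $341.20 + $440.46 + $357.04 + $217.73 = $2,314.65
Net pay = $8,342.08 − $2,314.65 = $6,027.43

$6,027.43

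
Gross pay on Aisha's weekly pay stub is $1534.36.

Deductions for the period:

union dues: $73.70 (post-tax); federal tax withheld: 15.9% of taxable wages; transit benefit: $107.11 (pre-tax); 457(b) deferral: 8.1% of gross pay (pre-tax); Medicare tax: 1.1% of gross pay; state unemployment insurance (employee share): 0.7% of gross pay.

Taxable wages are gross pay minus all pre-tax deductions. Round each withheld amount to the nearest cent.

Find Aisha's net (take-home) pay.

Transit benefit: $107.11
457(b) deferral: $1534.36 × 0.081 = $124.28
Pre-tax total = $107.11 + $124.28 = $231.39
Taxable wages = $1534.36 − $231.39 = $1302.97
Federal tax withheld: $1302.97 × 0.159 = $207.17
Medicare tax: $1534.36 × 0.011 = $16.88
State unemployment insurance (employee share): $1534.36 × 0.007 = $10.74
Union dues: $73.70
Total deductions = $107.11 + $124.28 + $207.17 + $16.88 + $10.74 + $73.70 = $539.88
Net pay = $1534.36 − $539.88 = $994.48

$994.48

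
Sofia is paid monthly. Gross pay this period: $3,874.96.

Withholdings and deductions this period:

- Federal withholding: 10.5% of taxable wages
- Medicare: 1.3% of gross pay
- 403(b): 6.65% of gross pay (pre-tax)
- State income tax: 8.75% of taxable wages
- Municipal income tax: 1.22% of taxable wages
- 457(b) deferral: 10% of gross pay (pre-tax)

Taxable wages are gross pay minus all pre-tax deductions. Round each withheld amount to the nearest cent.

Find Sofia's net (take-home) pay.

$2,518.27

457(b) deferral: $3,874.96 × 0.1 = $387.50
403(b): $3,874.96 × 0.0665 = $257.68
Pre-tax total = $387.50 + $257.68 = $645.18
Taxable wages = $3,874.96 − $645.18 = $3,229.78
Municipal income tax: $3,229.78 × 0.0122 = $39.40
State income tax: $3,229.78 × 0.0875 = $282.61
Federal withholding: $3,229.78 × 0.105 = $339.13
Medicare: $3,874.96 × 0.013 = $50.37
Total deductions = $387.50 + $257.68 + $39.40 + $282.61 + $339.13 + $50.37 = $1,356.69
Net pay = $3,874.96 − $1,356.69 = $2,518.27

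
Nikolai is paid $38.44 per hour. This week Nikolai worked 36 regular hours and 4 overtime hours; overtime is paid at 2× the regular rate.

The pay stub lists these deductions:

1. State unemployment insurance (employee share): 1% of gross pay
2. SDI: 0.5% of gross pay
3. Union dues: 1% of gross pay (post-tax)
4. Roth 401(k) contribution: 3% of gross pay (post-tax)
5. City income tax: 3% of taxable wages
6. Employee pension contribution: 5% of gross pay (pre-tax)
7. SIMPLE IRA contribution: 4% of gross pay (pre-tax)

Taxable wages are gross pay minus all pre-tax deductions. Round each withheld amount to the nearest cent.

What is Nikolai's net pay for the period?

Regular pay: 36 × $38.44 = $1,383.84
Overtime pay: 4 × $38.44 × 2 = $307.52
Gross pay = $1,383.84 + $307.52 = $1,691.36
Employee pension contribution: $1,691.36 × 0.05 = $84.57
SIMPLE IRA contribution: $1,691.36 × 0.04 = $67.65
Pre-tax total = $84.57 + $67.65 = $152.22
Taxable wages = $1,691.36 − $152.22 = $1,539.14
City income tax: $1,539.14 × 0.03 = $46.17
State unemployment insurance (employee share): $1,691.36 × 0.01 = $16.91
SDI: $1,691.36 × 0.005 = $8.46
Union dues: $1,691.36 × 0.01 = $16.91
Roth 401(k) contribution: $1,691.36 × 0.03 = $50.74
Total deductions = $84.57 + $67.65 + $46.17 + $16.91 + $8.46 + $16.91 + $50.74 = $291.41
Net pay = $1,691.36 − $291.41 = $1,399.95

$1,399.95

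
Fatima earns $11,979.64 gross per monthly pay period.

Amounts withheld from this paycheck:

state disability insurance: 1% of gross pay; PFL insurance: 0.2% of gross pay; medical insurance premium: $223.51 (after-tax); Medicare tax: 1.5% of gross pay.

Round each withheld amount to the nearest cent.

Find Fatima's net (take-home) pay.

Medicare tax: $11,979.64 × 0.015 = $179.69
State disability insurance: $11,979.64 × 0.01 = $119.80
PFL insurance: $11,979.64 × 0.002 = $23.96
Medical insurance premium: $223.51
Total deductions = $179.69 + $119.80 + $23.96 + $223.51 = $546.96
Net pay = $11,979.64 − $546.96 = $11,432.68

$11,432.68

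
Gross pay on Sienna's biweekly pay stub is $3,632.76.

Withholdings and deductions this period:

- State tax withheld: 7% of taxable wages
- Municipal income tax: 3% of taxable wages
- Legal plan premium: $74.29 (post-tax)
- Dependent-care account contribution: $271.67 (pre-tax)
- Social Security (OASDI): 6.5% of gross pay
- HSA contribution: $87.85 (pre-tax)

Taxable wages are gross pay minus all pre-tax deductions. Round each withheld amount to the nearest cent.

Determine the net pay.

$2,635.49

Dependent-care account contribution: $271.67
HSA contribution: $87.85
Pre-tax total = $271.67 + $87.85 = $359.52
Taxable wages = $3,632.76 − $359.52 = $3,273.24
Municipal income tax: $3,273.24 × 0.03 = $98.20
State tax withheld: $3,273.24 × 0.07 = $229.13
Social Security (OASDI): $3,632.76 × 0.065 = $236.13
Legal plan premium: $74.29
Total deductions = $271.67 + $87.85 + $98.20 + $229.13 + $236.13 + $74.29 = $997.27
Net pay = $3,632.76 − $997.27 = $2,635.49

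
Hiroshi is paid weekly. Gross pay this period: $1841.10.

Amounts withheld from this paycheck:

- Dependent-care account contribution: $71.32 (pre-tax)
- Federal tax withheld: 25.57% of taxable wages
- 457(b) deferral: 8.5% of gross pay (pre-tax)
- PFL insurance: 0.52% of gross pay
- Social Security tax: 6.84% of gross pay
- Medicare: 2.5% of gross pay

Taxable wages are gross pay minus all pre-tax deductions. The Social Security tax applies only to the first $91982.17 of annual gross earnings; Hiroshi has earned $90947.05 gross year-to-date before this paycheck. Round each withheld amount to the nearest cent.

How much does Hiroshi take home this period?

$1074.37

457(b) deferral: $1841.10 × 0.085 = $156.49
Dependent-care account contribution: $71.32
Pre-tax total = $156.49 + $71.32 = $227.81
Taxable wages = $1841.10 − $227.81 = $1613.29
Federal tax withheld: $1613.29 × 0.2557 = $412.52
Medicare: $1841.10 × 0.025 = $46.03
Social Security tax: only $91982.17 − $90947.05 = $1035.12 of this check is subject → $1035.12 × 0.0684 = $70.80
PFL insurance: $1841.10 × 0.0052 = $9.57
Total deductions = $156.49 + $71.32 + $412.52 + $46.03 + $70.80 + $9.57 = $766.73
Net pay = $1841.10 − $766.73 = $1074.37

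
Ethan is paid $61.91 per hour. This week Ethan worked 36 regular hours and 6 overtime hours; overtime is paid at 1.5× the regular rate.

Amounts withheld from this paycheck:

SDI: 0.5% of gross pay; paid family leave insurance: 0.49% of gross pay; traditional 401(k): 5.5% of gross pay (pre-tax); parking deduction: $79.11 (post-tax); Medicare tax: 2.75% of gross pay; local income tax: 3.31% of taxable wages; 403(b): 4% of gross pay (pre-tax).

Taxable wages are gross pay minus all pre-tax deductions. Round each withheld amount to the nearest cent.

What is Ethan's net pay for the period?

Regular pay: 36 × $61.91 = $2,228.76
Overtime pay: 6 × $61.91 × 1.5 = $557.19
Gross pay = $2,228.76 + $557.19 = $2,785.95
403(b): $2,785.95 × 0.04 = $111.44
Traditional 401(k): $2,785.95 × 0.055 = $153.23
Pre-tax total = $111.44 + $153.23 = $264.67
Taxable wages = $2,785.95 − $264.67 = $2,521.28
Local income tax: $2,521.28 × 0.0331 = $83.45
SDI: $2,785.95 × 0.005 = $13.93
Paid family leave insurance: $2,785.95 × 0.0049 = $13.65
Medicare tax: $2,785.95 × 0.0275 = $76.61
Parking deduction: $79.11
Total deductions = $111.44 + $153.23 + $83.45 + $13.93 + $13.65 + $76.61 + $79.11 = $531.42
Net pay = $2,785.95 − $531.42 = $2,254.53

$2,254.53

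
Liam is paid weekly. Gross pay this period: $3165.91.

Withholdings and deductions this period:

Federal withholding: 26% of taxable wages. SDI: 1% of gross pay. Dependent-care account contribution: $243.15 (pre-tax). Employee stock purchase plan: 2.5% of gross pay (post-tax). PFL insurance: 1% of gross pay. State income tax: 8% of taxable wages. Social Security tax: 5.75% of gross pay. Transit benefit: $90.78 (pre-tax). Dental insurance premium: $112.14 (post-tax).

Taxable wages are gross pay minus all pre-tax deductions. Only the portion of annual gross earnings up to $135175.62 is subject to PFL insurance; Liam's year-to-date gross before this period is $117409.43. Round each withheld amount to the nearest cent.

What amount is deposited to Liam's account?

Dependent-care account contribution: $243.15
Transit benefit: $90.78
Pre-tax total = $243.15 + $90.78 = $333.93
Taxable wages = $3165.91 − $333.93 = $2831.98
Federal withholding: $2831.98 × 0.26 = $736.31
State income tax: $2831.98 × 0.08 = $226.56
Social Security tax: $3165.91 × 0.0575 = $182.04
SDI: $3165.91 × 0.01 = $31.66
PFL insurance: cap not yet reached, full $3165.91 is subject → $3165.91 × 0.01 = $31.66
Dental insurance premium: $112.14
Employee stock purchase plan: $3165.91 × 0.025 = $79.15
Total deductions = $243.15 + $90.78 + $736.31 + $226.56 + $182.04 + $31.66 + $31.66 + $112.14 + $79.15 = $1733.45
Net pay = $3165.91 − $1733.45 = $1432.46

$1432.46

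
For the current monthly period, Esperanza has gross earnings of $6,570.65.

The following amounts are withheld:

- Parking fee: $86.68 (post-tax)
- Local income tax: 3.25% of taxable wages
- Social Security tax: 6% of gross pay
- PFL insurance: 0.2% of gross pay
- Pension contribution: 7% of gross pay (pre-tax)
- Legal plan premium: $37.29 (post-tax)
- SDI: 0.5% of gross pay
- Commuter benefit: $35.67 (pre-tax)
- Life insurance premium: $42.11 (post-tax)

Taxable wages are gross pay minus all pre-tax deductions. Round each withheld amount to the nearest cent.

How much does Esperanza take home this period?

$5,271.28

Commuter benefit: $35.67
Pension contribution: $6,570.65 × 0.07 = $459.95
Pre-tax total = $35.67 + $459.95 = $495.62
Taxable wages = $6,570.65 − $495.62 = $6,075.03
Local income tax: $6,075.03 × 0.0325 = $197.44
SDI: $6,570.65 × 0.005 = $32.85
Social Security tax: $6,570.65 × 0.06 = $394.24
PFL insurance: $6,570.65 × 0.002 = $13.14
Parking fee: $86.68
Legal plan premium: $37.29
Life insurance premium: $42.11
Total deductions = $35.67 + $459.95 + $197.44 + $32.85 + $394.24 + $13.14 + $86.68 + $37.29 + $42.11 = $1,299.37
Net pay = $6,570.65 − $1,299.37 = $5,271.28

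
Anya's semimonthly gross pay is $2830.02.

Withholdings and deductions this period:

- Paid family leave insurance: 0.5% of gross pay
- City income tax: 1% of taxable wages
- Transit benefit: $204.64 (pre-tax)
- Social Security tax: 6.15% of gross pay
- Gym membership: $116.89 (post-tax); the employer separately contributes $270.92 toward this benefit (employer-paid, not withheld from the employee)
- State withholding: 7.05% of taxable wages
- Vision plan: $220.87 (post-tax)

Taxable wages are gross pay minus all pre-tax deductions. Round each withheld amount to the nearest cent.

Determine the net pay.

$1888.08

Transit benefit: $204.64
Taxable wages = $2830.02 − $204.64 = $2625.38
City income tax: $2625.38 × 0.01 = $26.25
State withholding: $2625.38 × 0.0705 = $185.09
Social Security tax: $2830.02 × 0.0615 = $174.05
Paid family leave insurance: $2830.02 × 0.005 = $14.15
Gym membership: $116.89
Vision plan: $220.87
(Employer's $270.92 toward gym membership is not withheld from the employee.)
Total deductions = $204.64 + $26.25 + $185.09 + $174.05 + $14.15 + $116.89 + $220.87 = $941.94
Net pay = $2830.02 − $941.94 = $1888.08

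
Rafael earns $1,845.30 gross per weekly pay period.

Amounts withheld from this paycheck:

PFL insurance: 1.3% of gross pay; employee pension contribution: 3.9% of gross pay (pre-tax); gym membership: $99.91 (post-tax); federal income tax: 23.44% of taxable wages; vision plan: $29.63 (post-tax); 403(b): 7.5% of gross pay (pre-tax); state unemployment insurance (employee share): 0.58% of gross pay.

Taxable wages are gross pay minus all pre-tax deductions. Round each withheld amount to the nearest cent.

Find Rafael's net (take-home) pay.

$1,087.47

403(b): $1,845.30 × 0.075 = $138.40
Employee pension contribution: $1,845.30 × 0.039 = $71.97
Pre-tax total = $138.40 + $71.97 = $210.37
Taxable wages = $1,845.30 − $210.37 = $1,634.93
Federal income tax: $1,634.93 × 0.2344 = $383.23
PFL insurance: $1,845.30 × 0.013 = $23.99
State unemployment insurance (employee share): $1,845.30 × 0.0058 = $10.70
Gym membership: $99.91
Vision plan: $29.63
Total deductions = $138.40 + $71.97 + $383.23 + $23.99 + $10.70 + $99.91 + $29.63 = $757.83
Net pay = $1,845.30 − $757.83 = $1,087.47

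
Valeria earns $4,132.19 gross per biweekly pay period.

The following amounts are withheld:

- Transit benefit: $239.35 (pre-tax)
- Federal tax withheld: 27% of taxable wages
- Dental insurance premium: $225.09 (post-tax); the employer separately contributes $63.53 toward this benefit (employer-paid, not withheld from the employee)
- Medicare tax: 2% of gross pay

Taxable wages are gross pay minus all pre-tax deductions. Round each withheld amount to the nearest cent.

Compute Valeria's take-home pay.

Transit benefit: $239.35
Taxable wages = $4,132.19 − $239.35 = $3,892.84
Federal tax withheld: $3,892.84 × 0.27 = $1,051.07
Medicare tax: $4,132.19 × 0.02 = $82.64
Dental insurance premium: $225.09
(Employer's $63.53 toward dental insurance premium is not withheld from the employee.)
Total deductions = $239.35 + $1,051.07 + $82.64 + $225.09 = $1,598.15
Net pay = $4,132.19 − $1,598.15 = $2,534.04

$2,534.04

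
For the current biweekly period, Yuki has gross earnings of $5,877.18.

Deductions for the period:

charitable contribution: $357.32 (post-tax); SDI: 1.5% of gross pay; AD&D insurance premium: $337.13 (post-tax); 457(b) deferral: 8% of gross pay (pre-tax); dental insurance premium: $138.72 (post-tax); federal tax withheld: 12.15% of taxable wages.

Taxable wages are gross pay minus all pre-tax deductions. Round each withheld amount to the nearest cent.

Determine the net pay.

457(b) deferral: $5,877.18 × 0.08 = $470.17
Taxable wages = $5,877.18 − $470.17 = $5,407.01
Federal tax withheld: $5,407.01 × 0.1215 = $656.95
SDI: $5,877.18 × 0.015 = $88.16
Charitable contribution: $357.32
Dental insurance premium: $138.72
AD&D insurance premium: $337.13
Total deductions = $470.17 + $656.95 + $88.16 + $357.32 + $138.72 + $337.13 = $2,048.45
Net pay = $5,877.18 − $2,048.45 = $3,828.73

$3,828.73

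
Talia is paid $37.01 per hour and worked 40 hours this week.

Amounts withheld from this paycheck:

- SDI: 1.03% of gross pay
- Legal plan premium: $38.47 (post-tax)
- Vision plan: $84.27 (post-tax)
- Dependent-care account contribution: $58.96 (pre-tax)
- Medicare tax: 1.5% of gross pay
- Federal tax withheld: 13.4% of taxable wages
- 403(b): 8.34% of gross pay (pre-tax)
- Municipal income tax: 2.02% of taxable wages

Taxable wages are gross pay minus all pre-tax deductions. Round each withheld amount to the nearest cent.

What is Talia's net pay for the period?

Gross pay: 40 × $37.01 = $1,480.40
403(b): $1,480.40 × 0.0834 = $123.47
Dependent-care account contribution: $58.96
Pre-tax total = $123.47 + $58.96 = $182.43
Taxable wages = $1,480.40 − $182.43 = $1,297.97
Municipal income tax: $1,297.97 × 0.0202 = $26.22
Federal tax withheld: $1,297.97 × 0.134 = $173.93
Medicare tax: $1,480.40 × 0.015 = $22.21
SDI: $1,480.40 × 0.0103 = $15.25
Vision plan: $84.27
Legal plan premium: $38.47
Total deductions = $123.47 + $58.96 + $26.22 + $173.93 + $22.21 + $15.25 + $84.27 + $38.47 = $542.78
Net pay = $1,480.40 − $542.78 = $937.62

$937.62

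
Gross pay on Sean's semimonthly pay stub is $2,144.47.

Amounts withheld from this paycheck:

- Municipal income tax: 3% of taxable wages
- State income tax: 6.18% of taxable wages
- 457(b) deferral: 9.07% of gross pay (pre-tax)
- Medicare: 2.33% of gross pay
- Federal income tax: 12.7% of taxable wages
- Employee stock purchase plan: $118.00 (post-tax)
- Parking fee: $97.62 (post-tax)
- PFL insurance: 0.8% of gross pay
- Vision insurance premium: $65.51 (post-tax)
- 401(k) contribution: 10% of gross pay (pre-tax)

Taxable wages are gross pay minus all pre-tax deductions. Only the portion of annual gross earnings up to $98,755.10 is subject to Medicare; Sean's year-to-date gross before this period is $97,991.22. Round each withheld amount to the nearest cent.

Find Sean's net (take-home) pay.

$1,039.69

401(k) contribution: $2,144.47 × 0.1 = $214.45
457(b) deferral: $2,144.47 × 0.0907 = $194.50
Pre-tax total = $214.45 + $194.50 = $408.95
Taxable wages = $2,144.47 − $408.95 = $1,735.52
Federal income tax: $1,735.52 × 0.127 = $220.41
State income tax: $1,735.52 × 0.0618 = $107.26
Municipal income tax: $1,735.52 × 0.03 = $52.07
PFL insurance: $2,144.47 × 0.008 = $17.16
Medicare: only $98,755.10 − $97,991.22 = $763.88 of this check is subject → $763.88 × 0.0233 = $17.80
Employee stock purchase plan: $118.00
Parking fee: $97.62
Vision insurance premium: $65.51
Total deductions = $214.45 + $194.50 + $220.41 + $107.26 + $52.07 + $17.16 + $17.80 + $118.00 + $97.62 + $65.51 = $1,104.78
Net pay = $2,144.47 − $1,104.78 = $1,039.69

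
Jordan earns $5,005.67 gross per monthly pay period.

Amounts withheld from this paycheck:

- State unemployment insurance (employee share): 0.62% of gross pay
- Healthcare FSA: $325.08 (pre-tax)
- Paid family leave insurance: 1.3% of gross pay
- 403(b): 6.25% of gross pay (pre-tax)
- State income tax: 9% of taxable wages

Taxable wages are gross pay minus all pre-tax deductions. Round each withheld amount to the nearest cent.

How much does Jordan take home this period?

$3,878.53

Healthcare FSA: $325.08
403(b): $5,005.67 × 0.0625 = $312.85
Pre-tax total = $325.08 + $312.85 = $637.93
Taxable wages = $5,005.67 − $637.93 = $4,367.74
State income tax: $4,367.74 × 0.09 = $393.10
State unemployment insurance (employee share): $5,005.67 × 0.0062 = $31.04
Paid family leave insurance: $5,005.67 × 0.013 = $65.07
Total deductions = $325.08 + $312.85 + $393.10 + $31.04 + $65.07 = $1,127.14
Net pay = $5,005.67 − $1,127.14 = $3,878.53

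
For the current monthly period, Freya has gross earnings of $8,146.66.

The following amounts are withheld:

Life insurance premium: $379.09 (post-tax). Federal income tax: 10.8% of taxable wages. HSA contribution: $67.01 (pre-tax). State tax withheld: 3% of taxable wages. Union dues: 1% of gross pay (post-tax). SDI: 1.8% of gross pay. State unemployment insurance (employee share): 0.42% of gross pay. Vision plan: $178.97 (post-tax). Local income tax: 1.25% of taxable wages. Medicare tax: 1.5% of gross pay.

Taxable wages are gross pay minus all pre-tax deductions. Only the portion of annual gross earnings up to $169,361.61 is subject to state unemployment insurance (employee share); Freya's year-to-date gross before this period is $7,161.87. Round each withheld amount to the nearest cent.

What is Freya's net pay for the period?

HSA contribution: $67.01
Taxable wages = $8,146.66 − $67.01 = $8,079.65
State tax withheld: $8,079.65 × 0.03 = $242.39
Local income tax: $8,079.65 × 0.0125 = $101.00
Federal income tax: $8,079.65 × 0.108 = $872.60
SDI: $8,146.66 × 0.018 = $146.64
State unemployment insurance (employee share): cap not yet reached, full $8,146.66 is subject → $8,146.66 × 0.0042 = $34.22
Medicare tax: $8,146.66 × 0.015 = $122.20
Union dues: $8,146.66 × 0.01 = $81.47
Vision plan: $178.97
Life insurance premium: $379.09
Total deductions = $67.01 + $242.39 + $101.00 + $872.60 + $146.64 + $34.22 + $122.20 + $81.47 + $178.97 + $379.09 = $2,225.59
Net pay = $8,146.66 − $2,225.59 = $5,921.07

$5,921.07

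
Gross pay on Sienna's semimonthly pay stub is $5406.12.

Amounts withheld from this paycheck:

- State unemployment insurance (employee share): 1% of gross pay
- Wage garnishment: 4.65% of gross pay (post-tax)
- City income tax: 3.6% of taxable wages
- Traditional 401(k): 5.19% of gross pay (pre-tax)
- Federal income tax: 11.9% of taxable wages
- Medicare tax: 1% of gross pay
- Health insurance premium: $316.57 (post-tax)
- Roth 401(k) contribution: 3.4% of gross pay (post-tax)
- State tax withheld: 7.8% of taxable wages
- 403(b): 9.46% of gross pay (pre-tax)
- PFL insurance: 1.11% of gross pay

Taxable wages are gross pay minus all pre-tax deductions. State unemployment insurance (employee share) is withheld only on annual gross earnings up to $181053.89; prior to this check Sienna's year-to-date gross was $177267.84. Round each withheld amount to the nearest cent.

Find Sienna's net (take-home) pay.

$2635.34

403(b): $5406.12 × 0.0946 = $511.42
Traditional 401(k): $5406.12 × 0.0519 = $280.58
Pre-tax total = $511.42 + $280.58 = $792.00
Taxable wages = $5406.12 − $792.00 = $4614.12
Federal income tax: $4614.12 × 0.119 = $549.08
City income tax: $4614.12 × 0.036 = $166.11
State tax withheld: $4614.12 × 0.078 = $359.90
Medicare tax: $5406.12 × 0.01 = $54.06
PFL insurance: $5406.12 × 0.0111 = $60.01
State unemployment insurance (employee share): only $181053.89 − $177267.84 = $3786.05 of this check is subject → $3786.05 × 0.01 = $37.86
Roth 401(k) contribution: $5406.12 × 0.034 = $183.81
Wage garnishment: $5406.12 × 0.0465 = $251.38
Health insurance premium: $316.57
Total deductions = $511.42 + $280.58 + $549.08 + $166.11 + $359.90 + $54.06 + $60.01 + $37.86 + $183.81 + $251.38 + $316.57 = $2770.78
Net pay = $5406.12 − $2770.78 = $2635.34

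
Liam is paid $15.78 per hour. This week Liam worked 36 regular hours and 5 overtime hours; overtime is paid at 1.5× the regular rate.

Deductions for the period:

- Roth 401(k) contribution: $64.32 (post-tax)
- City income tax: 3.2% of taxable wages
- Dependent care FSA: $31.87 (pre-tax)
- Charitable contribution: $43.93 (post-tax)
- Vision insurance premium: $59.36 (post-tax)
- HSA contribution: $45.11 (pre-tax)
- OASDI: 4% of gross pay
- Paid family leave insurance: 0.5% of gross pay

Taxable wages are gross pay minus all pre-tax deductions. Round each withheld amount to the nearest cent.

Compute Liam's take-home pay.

$391.45

Regular pay: 36 × $15.78 = $568.08
Overtime pay: 5 × $15.78 × 1.5 = $118.35
Gross pay = $568.08 + $118.35 = $686.43
HSA contribution: $45.11
Dependent care FSA: $31.87
Pre-tax total = $45.11 + $31.87 = $76.98
Taxable wages = $686.43 − $76.98 = $609.45
City income tax: $609.45 × 0.032 = $19.50
Paid family leave insurance: $686.43 × 0.005 = $3.43
OASDI: $686.43 × 0.04 = $27.46
Vision insurance premium: $59.36
Roth 401(k) contribution: $64.32
Charitable contribution: $43.93
Total deductions = $45.11 + $31.87 + $19.50 + $3.43 + $27.46 + $59.36 + $64.32 + $43.93 = $294.98
Net pay = $686.43 − $294.98 = $391.45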